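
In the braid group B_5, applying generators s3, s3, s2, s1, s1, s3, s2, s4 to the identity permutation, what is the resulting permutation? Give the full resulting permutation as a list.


Starting with identity [1, 2, 3, 4, 5].
Apply generators in sequence:
  After s3: [1, 2, 4, 3, 5]
  After s3: [1, 2, 3, 4, 5]
  After s2: [1, 3, 2, 4, 5]
  After s1: [3, 1, 2, 4, 5]
  After s1: [1, 3, 2, 4, 5]
  After s3: [1, 3, 4, 2, 5]
  After s2: [1, 4, 3, 2, 5]
  After s4: [1, 4, 3, 5, 2]
Final permutation: [1, 4, 3, 5, 2]

[1, 4, 3, 5, 2]


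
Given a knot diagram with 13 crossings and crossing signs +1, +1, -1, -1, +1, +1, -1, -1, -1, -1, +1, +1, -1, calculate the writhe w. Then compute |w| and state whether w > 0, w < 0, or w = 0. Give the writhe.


Step 1: Count positive crossings (+1).
Positive crossings: 6
Step 2: Count negative crossings (-1).
Negative crossings: 7
Step 3: Writhe = (positive) - (negative)
w = 6 - 7 = -1
Step 4: |w| = 1, and w is negative

-1


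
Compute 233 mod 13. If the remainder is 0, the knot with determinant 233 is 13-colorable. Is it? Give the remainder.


Step 1: A knot is p-colorable if and only if p divides its determinant.
Step 2: Compute 233 mod 13.
233 = 17 * 13 + 12
Step 3: 233 mod 13 = 12
Step 4: The knot is 13-colorable: no

12


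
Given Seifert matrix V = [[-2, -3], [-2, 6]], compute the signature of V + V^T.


Step 1: V + V^T = [[-4, -5], [-5, 12]]
Step 2: trace = 8, det = -73
Step 3: Discriminant = 8^2 - 4*(-73) = 356
Step 4: Eigenvalues: 13.434, -5.43398
Step 5: Signature = (# positive eigenvalues) - (# negative eigenvalues) = 0

0


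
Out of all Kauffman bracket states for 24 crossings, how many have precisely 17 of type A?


We choose which 17 of 24 crossings get A-smoothings.
C(24, 17) = 24! / (17! * 7!)
= 346104

346104


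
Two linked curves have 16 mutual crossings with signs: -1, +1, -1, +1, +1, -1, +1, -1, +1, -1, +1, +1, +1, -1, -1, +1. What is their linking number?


Step 1: Count positive crossings: 9
Step 2: Count negative crossings: 7
Step 3: Sum of signs = 9 - 7 = 2
Step 4: Linking number = sum/2 = 2/2 = 1

1


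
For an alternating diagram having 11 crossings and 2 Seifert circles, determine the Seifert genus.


For alternating knots, g = (c - s + 1)/2.
= (11 - 2 + 1)/2
= 10/2 = 5

5


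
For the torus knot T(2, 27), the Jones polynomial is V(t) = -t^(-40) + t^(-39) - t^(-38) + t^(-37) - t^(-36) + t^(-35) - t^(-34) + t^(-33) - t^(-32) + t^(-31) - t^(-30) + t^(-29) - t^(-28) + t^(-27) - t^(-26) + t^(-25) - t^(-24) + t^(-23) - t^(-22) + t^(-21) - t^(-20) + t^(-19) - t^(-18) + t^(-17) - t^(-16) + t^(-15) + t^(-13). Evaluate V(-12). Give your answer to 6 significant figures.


Substituting t = -12 into V(t) = -t^(-40) + t^(-39) - t^(-38) + t^(-37) - t^(-36) + t^(-35) - t^(-34) + t^(-33) - t^(-32) + t^(-31) - t^(-30) + t^(-29) - t^(-28) + t^(-27) - t^(-26) + t^(-25) - t^(-24) + t^(-23) - t^(-22) + t^(-21) - t^(-20) + t^(-19) - t^(-18) + t^(-17) - t^(-16) + t^(-15) + t^(-13):
  (-)t^(-40) = -6.80378e-44
  (+)t^(-39) = -8.16453e-43
  (-)t^(-38) = -9.79744e-42
  (+)t^(-37) = -1.17569e-40
  (-)t^(-36) = -1.41083e-39
  (+)t^(-35) = -1.693e-38
  (-)t^(-34) = -2.0316e-37
  (+)t^(-33) = -2.43792e-36
  (-)t^(-32) = -2.9255e-35
  (+)t^(-31) = -3.5106e-34
  (-)t^(-30) = -4.21272e-33
  (+)t^(-29) = -5.05526e-32
  (-)t^(-28) = -6.06632e-31
  (+)t^(-27) = -7.27958e-30
  (-)t^(-26) = -8.7355e-29
  (+)t^(-25) = -1.04826e-27
  (-)t^(-24) = -1.25791e-26
  (+)t^(-23) = -1.50949e-25
  (-)t^(-22) = -1.81139e-24
  (+)t^(-21) = -2.17367e-23
  (-)t^(-20) = -2.60841e-22
  (+)t^(-19) = -3.13009e-21
  (-)t^(-18) = -3.7561e-20
  (+)t^(-17) = -4.50732e-19
  (-)t^(-16) = -5.40879e-18
  (+)t^(-15) = -6.49055e-17
  (+)t^(-13) = -9.34639e-15
Sum = (-6.80378e-44) + (-8.16453e-43) + (-9.79744e-42) + (-1.17569e-40) + (-1.41083e-39) + (-1.693e-38) + (-2.0316e-37) + (-2.43792e-36) + (-2.9255e-35) + (-3.5106e-34) + (-4.21272e-33) + (-5.05526e-32) + (-6.06632e-31) + (-7.27958e-30) + (-8.7355e-29) + (-1.04826e-27) + (-1.25791e-26) + (-1.50949e-25) + (-1.81139e-24) + (-2.17367e-23) + (-2.60841e-22) + (-3.13009e-21) + (-3.7561e-20) + (-4.50732e-19) + (-5.40879e-18) + (-6.49055e-17) + (-9.34639e-15)
= -9.417193868e-15
Rounded to 6 significant figures: -9.41719e-15

-9.41719e-15


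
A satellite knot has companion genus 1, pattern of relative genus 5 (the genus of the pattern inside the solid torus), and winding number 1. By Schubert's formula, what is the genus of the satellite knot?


Schubert: g(satellite) = g_rel(pattern) + |winding| * g(companion),
where g_rel(pattern) is the genus of the pattern relative to the solid torus.
= 5 + 1 * 1
= 5 + 1 = 6

6


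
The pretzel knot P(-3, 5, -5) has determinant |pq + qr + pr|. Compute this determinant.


Step 1: Compute pq + qr + pr.
pq = (-3)*5 = -15
qr = 5*(-5) = -25
pr = (-3)*(-5) = 15
pq + qr + pr = -15 + (-25) + 15 = -25
Step 2: Take absolute value.
det(P(-3,5,-5)) = |-25| = 25

25


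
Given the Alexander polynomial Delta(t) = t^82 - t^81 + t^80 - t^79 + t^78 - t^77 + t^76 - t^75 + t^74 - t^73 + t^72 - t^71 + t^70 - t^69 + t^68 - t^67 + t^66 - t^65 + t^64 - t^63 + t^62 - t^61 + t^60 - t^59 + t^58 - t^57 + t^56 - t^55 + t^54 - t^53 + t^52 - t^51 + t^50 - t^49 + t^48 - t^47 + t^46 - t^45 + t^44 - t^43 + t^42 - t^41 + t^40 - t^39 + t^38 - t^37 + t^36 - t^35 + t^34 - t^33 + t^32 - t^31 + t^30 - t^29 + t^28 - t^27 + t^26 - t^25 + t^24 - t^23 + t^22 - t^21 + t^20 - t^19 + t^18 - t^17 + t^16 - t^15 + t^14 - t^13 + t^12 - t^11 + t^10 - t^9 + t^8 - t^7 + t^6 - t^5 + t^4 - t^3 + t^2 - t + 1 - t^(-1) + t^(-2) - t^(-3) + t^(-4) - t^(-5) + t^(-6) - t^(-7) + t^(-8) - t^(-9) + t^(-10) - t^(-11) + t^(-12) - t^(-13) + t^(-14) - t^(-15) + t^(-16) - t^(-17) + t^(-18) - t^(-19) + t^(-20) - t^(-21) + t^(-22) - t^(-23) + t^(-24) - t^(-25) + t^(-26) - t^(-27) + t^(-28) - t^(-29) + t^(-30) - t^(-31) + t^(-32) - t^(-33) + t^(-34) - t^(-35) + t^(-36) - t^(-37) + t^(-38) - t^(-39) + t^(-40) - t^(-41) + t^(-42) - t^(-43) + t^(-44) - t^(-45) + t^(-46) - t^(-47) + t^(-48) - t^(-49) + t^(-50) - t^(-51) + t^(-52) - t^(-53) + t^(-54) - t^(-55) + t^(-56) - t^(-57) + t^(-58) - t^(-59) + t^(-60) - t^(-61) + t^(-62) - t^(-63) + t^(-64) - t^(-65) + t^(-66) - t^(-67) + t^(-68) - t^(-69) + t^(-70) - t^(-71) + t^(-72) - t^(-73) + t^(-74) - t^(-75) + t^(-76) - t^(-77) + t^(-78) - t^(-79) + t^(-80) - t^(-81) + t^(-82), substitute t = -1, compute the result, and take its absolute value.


Step 1: The polynomial has 165 terms with alternating signs, exponents from 82 down to -82.
Step 2: Substitute t = -1. The i-th term has coefficient (-1)^i and exponent (m-i),
  so its value is (-1)^i * (-1)^(m-i) = (-1)^m = 1 for every i.
Step 3: All 165 terms equal 1, so Delta(-1) = 165 * (1) = 165
Step 4: |Delta(-1)| = 165

165


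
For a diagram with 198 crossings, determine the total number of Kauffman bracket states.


Each crossing contributes 2 choices (A-smoothing or B-smoothing).
Total states = 2^198 = 401734511064747568885490523085290650630550748445698208825344

401734511064747568885490523085290650630550748445698208825344


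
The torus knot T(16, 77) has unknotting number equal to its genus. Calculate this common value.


For a torus knot T(p,q), both the unknotting number and genus equal (p-1)(q-1)/2.
= (16-1)(77-1)/2
= 15*76/2
= 1140/2 = 570

570


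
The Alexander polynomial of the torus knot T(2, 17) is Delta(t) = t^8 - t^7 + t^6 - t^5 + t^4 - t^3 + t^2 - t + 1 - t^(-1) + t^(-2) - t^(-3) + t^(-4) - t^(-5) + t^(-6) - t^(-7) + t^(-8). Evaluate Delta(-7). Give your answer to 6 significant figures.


Substituting t = -7 into Delta(t) = t^8 - t^7 + t^6 - t^5 + t^4 - t^3 + t^2 - t + 1 - t^(-1) + t^(-2) - t^(-3) + t^(-4) - t^(-5) + t^(-6) - t^(-7) + t^(-8):
Term values: (5764801) + (823543) + (117649) + (16807) + (2401) + (343) + (49) + (7) + (1) + (0.142857) + (0.0204082) + (0.00291545) + (0.000416493) + (5.9499e-05) + (8.49986e-06) + (1.21427e-06) + (1.73467e-07)
Sum = 6725601.167
Rounded to 6 significant figures: 6.7256e+06

6.7256e+06


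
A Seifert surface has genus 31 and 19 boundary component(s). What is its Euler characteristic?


chi = 2 - 2g - b
= 2 - 2*31 - 19
= 2 - 62 - 19 = -79

-79


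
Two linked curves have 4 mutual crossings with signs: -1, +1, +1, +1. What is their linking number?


Step 1: Count positive crossings: 3
Step 2: Count negative crossings: 1
Step 3: Sum of signs = 3 - 1 = 2
Step 4: Linking number = sum/2 = 2/2 = 1

1


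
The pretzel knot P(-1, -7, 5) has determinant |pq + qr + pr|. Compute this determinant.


Step 1: Compute pq + qr + pr.
pq = (-1)*(-7) = 7
qr = (-7)*5 = -35
pr = (-1)*5 = -5
pq + qr + pr = 7 + (-35) + (-5) = -33
Step 2: Take absolute value.
det(P(-1,-7,5)) = |-33| = 33

33


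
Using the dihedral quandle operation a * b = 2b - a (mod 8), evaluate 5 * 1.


5 * 1 = 2*1 - 5 mod 8
= 2 - 5 mod 8
= -3 mod 8 = 5

5


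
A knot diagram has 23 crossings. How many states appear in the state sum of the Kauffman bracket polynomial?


Each crossing contributes 2 choices (A-smoothing or B-smoothing).
Total states = 2^23 = 8388608

8388608


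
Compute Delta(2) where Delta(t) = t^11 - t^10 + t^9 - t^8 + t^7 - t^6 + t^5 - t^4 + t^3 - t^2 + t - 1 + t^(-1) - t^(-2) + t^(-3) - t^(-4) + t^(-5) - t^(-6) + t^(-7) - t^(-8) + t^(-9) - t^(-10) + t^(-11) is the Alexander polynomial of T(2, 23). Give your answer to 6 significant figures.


Substituting t = 2 into Delta(t) = t^11 - t^10 + t^9 - t^8 + t^7 - t^6 + t^5 - t^4 + t^3 - t^2 + t - 1 + t^(-1) - t^(-2) + t^(-3) - t^(-4) + t^(-5) - t^(-6) + t^(-7) - t^(-8) + t^(-9) - t^(-10) + t^(-11):
Term values: (2048) + (-1024) + (512) + (-256) + (128) + (-64) + (32) + (-16) + (8) + (-4) + (2) + (-1) + (0.5) + (-0.25) + (0.125) + (-0.0625) + (0.03125) + (-0.015625) + (0.0078125) + (-0.00390625) + (0.00195312) + (-0.000976562) + (0.000488281)
Sum = 1365.333496
Rounded to 6 significant figures: 1365.33

1365.33


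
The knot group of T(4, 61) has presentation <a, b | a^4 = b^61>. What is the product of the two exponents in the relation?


The relation is a^4 = b^61.
Product of exponents = 4 * 61
= 244

244


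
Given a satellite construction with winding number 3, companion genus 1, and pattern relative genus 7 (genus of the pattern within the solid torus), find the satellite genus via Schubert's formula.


Schubert: g(satellite) = g_rel(pattern) + |winding| * g(companion),
where g_rel(pattern) is the genus of the pattern relative to the solid torus.
= 7 + 3 * 1
= 7 + 3 = 10

10


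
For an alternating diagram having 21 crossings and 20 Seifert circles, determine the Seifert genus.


For alternating knots, g = (c - s + 1)/2.
= (21 - 20 + 1)/2
= 2/2 = 1

1


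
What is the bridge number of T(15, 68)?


The bridge number of T(p,q) is min(p,q).
min(15, 68) = 15

15


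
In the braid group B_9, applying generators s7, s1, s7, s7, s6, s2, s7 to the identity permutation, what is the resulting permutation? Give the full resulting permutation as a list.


Starting with identity [1, 2, 3, 4, 5, 6, 7, 8, 9].
Apply generators in sequence:
  After s7: [1, 2, 3, 4, 5, 6, 8, 7, 9]
  After s1: [2, 1, 3, 4, 5, 6, 8, 7, 9]
  After s7: [2, 1, 3, 4, 5, 6, 7, 8, 9]
  After s7: [2, 1, 3, 4, 5, 6, 8, 7, 9]
  After s6: [2, 1, 3, 4, 5, 8, 6, 7, 9]
  After s2: [2, 3, 1, 4, 5, 8, 6, 7, 9]
  After s7: [2, 3, 1, 4, 5, 8, 7, 6, 9]
Final permutation: [2, 3, 1, 4, 5, 8, 7, 6, 9]

[2, 3, 1, 4, 5, 8, 7, 6, 9]


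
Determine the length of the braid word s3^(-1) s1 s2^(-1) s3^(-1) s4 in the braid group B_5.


The word length counts the number of generators (including inverses).
Listing each generator: s3^(-1), s1, s2^(-1), s3^(-1), s4
There are 5 generators in this braid word.

5


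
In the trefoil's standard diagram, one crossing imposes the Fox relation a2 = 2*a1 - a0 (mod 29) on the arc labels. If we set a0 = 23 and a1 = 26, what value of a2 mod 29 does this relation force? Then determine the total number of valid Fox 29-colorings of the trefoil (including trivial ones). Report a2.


Step 1: Apply the given crossing relation 2*a1 - a0 - a2 = 0 (mod 29).
  a2 = 2*a1 - a0 mod 29
  a2 = 2*26 - 23 mod 29
  a2 = 52 - 23 mod 29
  a2 = 29 mod 29 = 0
Step 2: The trefoil has determinant 3.
  Number of Fox p-colorings (p prime) is p^2 if p = 3, else p.
  Since 29 does not divide 3, only trivial (constant) colorings exist.
  (So the trial a0 = 23, a1 = 26 with a0 != a1 does NOT extend to a valid coloring of the whole trefoil: the other two crossing relations require 3*(a1 - a0) = 0 (mod 29), which fails.)
  Total colorings = 29
Step 3: a2 = 0, total Fox 29-colorings = 29

0


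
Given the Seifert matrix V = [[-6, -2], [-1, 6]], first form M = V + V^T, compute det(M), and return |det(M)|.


Step 1: Form V + V^T where V = [[-6, -2], [-1, 6]]
  V^T = [[-6, -1], [-2, 6]]
  V + V^T = [[-12, -3], [-3, 12]]
Step 2: det(V + V^T) = (-12)*12 - (-3)*(-3)
  = -144 - 9 = -153
Step 3: Knot determinant = |det(V + V^T)| = |-153| = 153

153


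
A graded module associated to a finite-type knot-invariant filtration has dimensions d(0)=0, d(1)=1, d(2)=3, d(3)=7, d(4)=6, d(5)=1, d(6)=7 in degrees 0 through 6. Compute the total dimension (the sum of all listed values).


Total dimension = d(0) + d(1) + ... + d(6)
= 0 + 1 + 3 + 7 + 6 + 1 + 7
= 25

25


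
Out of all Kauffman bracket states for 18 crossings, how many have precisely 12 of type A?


We choose which 12 of 18 crossings get A-smoothings.
C(18, 12) = 18! / (12! * 6!)
= 18564

18564


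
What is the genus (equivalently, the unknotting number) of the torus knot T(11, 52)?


For a torus knot T(p,q), both the unknotting number and genus equal (p-1)(q-1)/2.
= (11-1)(52-1)/2
= 10*51/2
= 510/2 = 255

255


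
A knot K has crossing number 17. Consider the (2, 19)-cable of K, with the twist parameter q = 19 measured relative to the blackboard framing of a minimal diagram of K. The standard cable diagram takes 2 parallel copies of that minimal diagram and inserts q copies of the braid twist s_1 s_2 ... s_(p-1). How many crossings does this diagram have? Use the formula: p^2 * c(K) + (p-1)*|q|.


Step 1: Each of the c(K) crossings of the companion diagram becomes p*p = p^2 crossings among the p parallel strands, and each of the |q| twists s_1 s_2 ... s_(p-1) adds (p-1) crossings.
  Crossings = p^2 * c(K) + (p-1)*|q|
Step 2: = 2^2 * 17 + (2-1)*19
Step 3: = 4*17 + 1*19
Step 4: = 68 + 19 = 87

87


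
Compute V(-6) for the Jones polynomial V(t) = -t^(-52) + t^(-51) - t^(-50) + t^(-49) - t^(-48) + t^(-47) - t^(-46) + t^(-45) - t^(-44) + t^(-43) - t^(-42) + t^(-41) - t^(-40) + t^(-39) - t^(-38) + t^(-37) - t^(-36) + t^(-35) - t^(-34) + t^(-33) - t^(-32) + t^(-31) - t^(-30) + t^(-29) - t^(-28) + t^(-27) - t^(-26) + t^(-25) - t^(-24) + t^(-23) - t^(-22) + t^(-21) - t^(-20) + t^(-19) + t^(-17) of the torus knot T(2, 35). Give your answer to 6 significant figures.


Substituting t = -6 into V(t) = -t^(-52) + t^(-51) - t^(-50) + t^(-49) - t^(-48) + t^(-47) - t^(-46) + t^(-45) - t^(-44) + t^(-43) - t^(-42) + t^(-41) - t^(-40) + t^(-39) - t^(-38) + t^(-37) - t^(-36) + t^(-35) - t^(-34) + t^(-33) - t^(-32) + t^(-31) - t^(-30) + t^(-29) - t^(-28) + t^(-27) - t^(-26) + t^(-25) - t^(-24) + t^(-23) - t^(-22) + t^(-21) - t^(-20) + t^(-19) + t^(-17):
  (-)t^(-52) = -3.43665e-41
  (+)t^(-51) = -2.06199e-40
  (-)t^(-50) = -1.23719e-39
  (+)t^(-49) = -7.42316e-39
  (-)t^(-48) = -4.4539e-38
  (+)t^(-47) = -2.67234e-37
  (-)t^(-46) = -1.6034e-36
  (+)t^(-45) = -9.62041e-36
  (-)t^(-44) = -5.77225e-35
  (+)t^(-43) = -3.46335e-34
  (-)t^(-42) = -2.07801e-33
  (+)t^(-41) = -1.24681e-32
  (-)t^(-40) = -7.48083e-32
  (+)t^(-39) = -4.4885e-31
  (-)t^(-38) = -2.6931e-30
  (+)t^(-37) = -1.61586e-29
  (-)t^(-36) = -9.69516e-29
  (+)t^(-35) = -5.8171e-28
  (-)t^(-34) = -3.49026e-27
  (+)t^(-33) = -2.09415e-26
  (-)t^(-32) = -1.25649e-25
  (+)t^(-31) = -7.53896e-25
  (-)t^(-30) = -4.52337e-24
  (+)t^(-29) = -2.71402e-23
  (-)t^(-28) = -1.62841e-22
  (+)t^(-27) = -9.77049e-22
  (-)t^(-26) = -5.86229e-21
  (+)t^(-25) = -3.51738e-20
  (-)t^(-24) = -2.11043e-19
  (+)t^(-23) = -1.26626e-18
  (-)t^(-22) = -7.59753e-18
  (+)t^(-21) = -4.55852e-17
  (-)t^(-20) = -2.73511e-16
  (+)t^(-19) = -1.64107e-15
  (+)t^(-17) = -5.90784e-14
Sum = (-3.43665e-41) + (-2.06199e-40) + (-1.23719e-39) + (-7.42316e-39) + (-4.4539e-38) + (-2.67234e-37) + (-1.6034e-36) + (-9.62041e-36) + (-5.77225e-35) + (-3.46335e-34) + (-2.07801e-33) + (-1.24681e-32) + (-7.48083e-32) + (-4.4885e-31) + (-2.6931e-30) + (-1.61586e-29) + (-9.69516e-29) + (-5.8171e-28) + (-3.49026e-27) + (-2.09415e-26) + (-1.25649e-25) + (-7.53896e-25) + (-4.52337e-24) + (-2.71402e-23) + (-1.62841e-22) + (-9.77049e-22) + (-5.86229e-21) + (-3.51738e-20) + (-2.11043e-19) + (-1.26626e-18) + (-7.59753e-18) + (-4.55852e-17) + (-2.73511e-16) + (-1.64107e-15) + (-5.90784e-14)
= -6.10476826e-14
Rounded to 6 significant figures: -6.10477e-14

-6.10477e-14


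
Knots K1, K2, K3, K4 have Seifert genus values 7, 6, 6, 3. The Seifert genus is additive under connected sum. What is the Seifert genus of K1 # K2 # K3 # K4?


The Seifert genus is additive under connected sum.
Seifert genus(K1 # K2 # K3 # K4) = (7) + (6) + (6) + (3)
= 22

22


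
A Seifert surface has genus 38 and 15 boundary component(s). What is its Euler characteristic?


chi = 2 - 2g - b
= 2 - 2*38 - 15
= 2 - 76 - 15 = -89

-89


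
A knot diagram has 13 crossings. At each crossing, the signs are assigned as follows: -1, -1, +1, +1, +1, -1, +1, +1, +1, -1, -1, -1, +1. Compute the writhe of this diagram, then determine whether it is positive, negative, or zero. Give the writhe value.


Step 1: Count positive crossings (+1).
Positive crossings: 7
Step 2: Count negative crossings (-1).
Negative crossings: 6
Step 3: Writhe = (positive) - (negative)
w = 7 - 6 = 1
Step 4: |w| = 1, and w is positive

1


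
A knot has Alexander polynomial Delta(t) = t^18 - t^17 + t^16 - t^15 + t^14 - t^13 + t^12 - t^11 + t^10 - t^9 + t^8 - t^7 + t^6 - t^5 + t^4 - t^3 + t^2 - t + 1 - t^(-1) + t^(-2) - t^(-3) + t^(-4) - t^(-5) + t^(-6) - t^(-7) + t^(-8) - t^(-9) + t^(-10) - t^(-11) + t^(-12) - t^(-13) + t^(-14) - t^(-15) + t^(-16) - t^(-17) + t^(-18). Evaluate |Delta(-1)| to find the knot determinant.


Step 1: The polynomial has 37 terms with alternating signs, exponents from 18 down to -18.
Step 2: Substitute t = -1. The i-th term has coefficient (-1)^i and exponent (m-i),
  so its value is (-1)^i * (-1)^(m-i) = (-1)^m = 1 for every i.
Step 3: All 37 terms equal 1, so Delta(-1) = 37 * (1) = 37
Step 4: |Delta(-1)| = 37

37


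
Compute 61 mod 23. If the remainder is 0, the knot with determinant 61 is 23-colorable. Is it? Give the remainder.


Step 1: A knot is p-colorable if and only if p divides its determinant.
Step 2: Compute 61 mod 23.
61 = 2 * 23 + 15
Step 3: 61 mod 23 = 15
Step 4: The knot is 23-colorable: no

15


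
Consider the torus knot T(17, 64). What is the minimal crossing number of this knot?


For a torus knot T(p, q) with gcd(p,q)=1,
the crossing number is min(p*(q-1), q*(p-1)).
p*(q-1) = 17*63 = 1071
q*(p-1) = 64*16 = 1024
min(1071, 1024) = 1024

1024


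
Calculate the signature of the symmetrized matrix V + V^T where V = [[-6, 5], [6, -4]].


Step 1: V + V^T = [[-12, 11], [11, -8]]
Step 2: trace = -20, det = -25
Step 3: Discriminant = (-20)^2 - 4*(-25) = 500
Step 4: Eigenvalues: 1.18034, -21.1803
Step 5: Signature = (# positive eigenvalues) - (# negative eigenvalues) = 0

0


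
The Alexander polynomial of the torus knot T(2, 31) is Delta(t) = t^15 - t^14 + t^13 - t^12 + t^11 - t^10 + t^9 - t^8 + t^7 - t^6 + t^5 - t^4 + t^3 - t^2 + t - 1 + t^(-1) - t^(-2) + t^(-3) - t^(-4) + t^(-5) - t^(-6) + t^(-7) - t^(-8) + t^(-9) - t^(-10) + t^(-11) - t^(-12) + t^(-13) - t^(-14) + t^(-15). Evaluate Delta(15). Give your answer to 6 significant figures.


Substituting t = 15 into Delta(t) = t^15 - t^14 + t^13 - t^12 + t^11 - t^10 + t^9 - t^8 + t^7 - t^6 + t^5 - t^4 + t^3 - t^2 + t - 1 + t^(-1) - t^(-2) + t^(-3) - t^(-4) + t^(-5) - t^(-6) + t^(-7) - t^(-8) + t^(-9) - t^(-10) + t^(-11) - t^(-12) + t^(-13) - t^(-14) + t^(-15):
Term values: (437893890380859392) + (-29192926025390624) + (1946195068359375) + (-129746337890625) + (8649755859375) + (-576650390625) + (38443359375) + (-2562890625) + (170859375) + (-11390625) + (759375) + (-50625) + (3375) + (-225) + (15) + (-1) + (0.0666667) + (-0.00444444) + (0.000296296) + (-1.97531e-05) + (1.31687e-06) + (-8.77915e-08) + (5.85277e-09) + (-3.90184e-10) + (2.60123e-11) + (-1.73415e-12) + (1.1561e-13) + (-7.70735e-15) + (5.13823e-16) + (-3.42549e-17) + (2.28366e-18)
Sum = 4.105255222e+17
Rounded to 6 significant figures: 4.10526e+17

4.10526e+17


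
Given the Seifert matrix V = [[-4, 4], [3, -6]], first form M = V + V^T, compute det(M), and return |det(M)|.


Step 1: Form V + V^T where V = [[-4, 4], [3, -6]]
  V^T = [[-4, 3], [4, -6]]
  V + V^T = [[-8, 7], [7, -12]]
Step 2: det(V + V^T) = (-8)*(-12) - 7*7
  = 96 - 49 = 47
Step 3: Knot determinant = |det(V + V^T)| = |47| = 47

47


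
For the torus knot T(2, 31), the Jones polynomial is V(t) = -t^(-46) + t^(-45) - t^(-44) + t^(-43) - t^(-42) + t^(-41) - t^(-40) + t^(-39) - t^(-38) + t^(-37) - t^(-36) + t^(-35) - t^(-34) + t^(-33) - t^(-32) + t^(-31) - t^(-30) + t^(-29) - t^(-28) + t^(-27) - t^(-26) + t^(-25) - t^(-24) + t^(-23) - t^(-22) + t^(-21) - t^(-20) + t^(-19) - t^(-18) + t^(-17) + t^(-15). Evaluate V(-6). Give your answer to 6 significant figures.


Substituting t = -6 into V(t) = -t^(-46) + t^(-45) - t^(-44) + t^(-43) - t^(-42) + t^(-41) - t^(-40) + t^(-39) - t^(-38) + t^(-37) - t^(-36) + t^(-35) - t^(-34) + t^(-33) - t^(-32) + t^(-31) - t^(-30) + t^(-29) - t^(-28) + t^(-27) - t^(-26) + t^(-25) - t^(-24) + t^(-23) - t^(-22) + t^(-21) - t^(-20) + t^(-19) - t^(-18) + t^(-17) + t^(-15):
  (-)t^(-46) = -1.6034e-36
  (+)t^(-45) = -9.62041e-36
  (-)t^(-44) = -5.77225e-35
  (+)t^(-43) = -3.46335e-34
  (-)t^(-42) = -2.07801e-33
  (+)t^(-41) = -1.24681e-32
  (-)t^(-40) = -7.48083e-32
  (+)t^(-39) = -4.4885e-31
  (-)t^(-38) = -2.6931e-30
  (+)t^(-37) = -1.61586e-29
  (-)t^(-36) = -9.69516e-29
  (+)t^(-35) = -5.8171e-28
  (-)t^(-34) = -3.49026e-27
  (+)t^(-33) = -2.09415e-26
  (-)t^(-32) = -1.25649e-25
  (+)t^(-31) = -7.53896e-25
  (-)t^(-30) = -4.52337e-24
  (+)t^(-29) = -2.71402e-23
  (-)t^(-28) = -1.62841e-22
  (+)t^(-27) = -9.77049e-22
  (-)t^(-26) = -5.86229e-21
  (+)t^(-25) = -3.51738e-20
  (-)t^(-24) = -2.11043e-19
  (+)t^(-23) = -1.26626e-18
  (-)t^(-22) = -7.59753e-18
  (+)t^(-21) = -4.55852e-17
  (-)t^(-20) = -2.73511e-16
  (+)t^(-19) = -1.64107e-15
  (-)t^(-18) = -9.8464e-15
  (+)t^(-17) = -5.90784e-14
  (+)t^(-15) = -2.12682e-12
Sum = (-1.6034e-36) + (-9.62041e-36) + (-5.77225e-35) + (-3.46335e-34) + (-2.07801e-33) + (-1.24681e-32) + (-7.48083e-32) + (-4.4885e-31) + (-2.6931e-30) + (-1.61586e-29) + (-9.69516e-29) + (-5.8171e-28) + (-3.49026e-27) + (-2.09415e-26) + (-1.25649e-25) + (-7.53896e-25) + (-4.52337e-24) + (-2.71402e-23) + (-1.62841e-22) + (-9.77049e-22) + (-5.86229e-21) + (-3.51738e-20) + (-2.11043e-19) + (-1.26626e-18) + (-7.59753e-18) + (-4.55852e-17) + (-2.73511e-16) + (-1.64107e-15) + (-9.8464e-15) + (-5.90784e-14) + (-2.12682e-12)
= -2.197716574e-12
Rounded to 6 significant figures: -2.19772e-12

-2.19772e-12


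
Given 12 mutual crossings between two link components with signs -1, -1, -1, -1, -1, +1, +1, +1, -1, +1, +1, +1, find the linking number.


Step 1: Count positive crossings: 6
Step 2: Count negative crossings: 6
Step 3: Sum of signs = 6 - 6 = 0
Step 4: Linking number = sum/2 = 0/2 = 0

0


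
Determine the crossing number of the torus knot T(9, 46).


For a torus knot T(p, q) with gcd(p,q)=1,
the crossing number is min(p*(q-1), q*(p-1)).
p*(q-1) = 9*45 = 405
q*(p-1) = 46*8 = 368
min(405, 368) = 368

368


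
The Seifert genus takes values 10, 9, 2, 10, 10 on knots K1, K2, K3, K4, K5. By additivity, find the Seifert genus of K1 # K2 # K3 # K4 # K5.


The Seifert genus is additive under connected sum.
Seifert genus(K1 # K2 # K3 # K4 # K5) = (10) + (9) + (2) + (10) + (10)
= 41

41


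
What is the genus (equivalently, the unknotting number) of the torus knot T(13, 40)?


For a torus knot T(p,q), both the unknotting number and genus equal (p-1)(q-1)/2.
= (13-1)(40-1)/2
= 12*39/2
= 468/2 = 234

234


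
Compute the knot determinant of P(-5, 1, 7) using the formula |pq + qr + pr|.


Step 1: Compute pq + qr + pr.
pq = (-5)*1 = -5
qr = 1*7 = 7
pr = (-5)*7 = -35
pq + qr + pr = -5 + 7 + (-35) = -33
Step 2: Take absolute value.
det(P(-5,1,7)) = |-33| = 33

33


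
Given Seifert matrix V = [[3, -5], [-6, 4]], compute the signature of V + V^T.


Step 1: V + V^T = [[6, -11], [-11, 8]]
Step 2: trace = 14, det = -73
Step 3: Discriminant = 14^2 - 4*(-73) = 488
Step 4: Eigenvalues: 18.0454, -4.04536
Step 5: Signature = (# positive eigenvalues) - (# negative eigenvalues) = 0

0


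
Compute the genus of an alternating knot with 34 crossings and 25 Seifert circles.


For alternating knots, g = (c - s + 1)/2.
= (34 - 25 + 1)/2
= 10/2 = 5

5


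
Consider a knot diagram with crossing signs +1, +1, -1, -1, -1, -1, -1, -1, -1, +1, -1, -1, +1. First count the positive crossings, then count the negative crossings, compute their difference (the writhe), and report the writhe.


Step 1: Count positive crossings (+1).
Positive crossings: 4
Step 2: Count negative crossings (-1).
Negative crossings: 9
Step 3: Writhe = (positive) - (negative)
w = 4 - 9 = -5
Step 4: |w| = 5, and w is negative

-5


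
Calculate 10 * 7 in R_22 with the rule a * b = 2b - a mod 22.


10 * 7 = 2*7 - 10 mod 22
= 14 - 10 mod 22
= 4 mod 22 = 4

4


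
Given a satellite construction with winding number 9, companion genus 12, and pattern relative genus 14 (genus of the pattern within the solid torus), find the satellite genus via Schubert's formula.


Schubert: g(satellite) = g_rel(pattern) + |winding| * g(companion),
where g_rel(pattern) is the genus of the pattern relative to the solid torus.
= 14 + 9 * 12
= 14 + 108 = 122

122


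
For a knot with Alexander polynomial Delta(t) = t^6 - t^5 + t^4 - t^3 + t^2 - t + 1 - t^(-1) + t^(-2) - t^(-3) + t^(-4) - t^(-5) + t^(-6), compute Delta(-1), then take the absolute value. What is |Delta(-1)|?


Step 1: The polynomial has 13 terms with alternating signs, exponents from 6 down to -6.
Step 2: Substitute t = -1. The i-th term has coefficient (-1)^i and exponent (m-i),
  so its value is (-1)^i * (-1)^(m-i) = (-1)^m = 1 for every i.
Step 3: All 13 terms equal 1, so Delta(-1) = 13 * (1) = 13
Step 4: |Delta(-1)| = 13

13


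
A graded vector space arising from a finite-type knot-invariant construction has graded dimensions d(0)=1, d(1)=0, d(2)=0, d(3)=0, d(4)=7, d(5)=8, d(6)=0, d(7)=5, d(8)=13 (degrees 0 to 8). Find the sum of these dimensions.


Total dimension = d(0) + d(1) + ... + d(8)
= 1 + 0 + 0 + 0 + 7 + 8 + 0 + 5 + 13
= 34

34


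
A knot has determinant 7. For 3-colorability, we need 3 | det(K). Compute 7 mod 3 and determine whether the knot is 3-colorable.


Step 1: A knot is p-colorable if and only if p divides its determinant.
Step 2: Compute 7 mod 3.
7 = 2 * 3 + 1
Step 3: 7 mod 3 = 1
Step 4: The knot is 3-colorable: no

1


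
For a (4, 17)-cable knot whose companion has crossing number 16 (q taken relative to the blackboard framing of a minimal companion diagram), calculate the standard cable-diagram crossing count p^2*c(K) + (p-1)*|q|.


Step 1: Each of the c(K) crossings of the companion diagram becomes p*p = p^2 crossings among the p parallel strands, and each of the |q| twists s_1 s_2 ... s_(p-1) adds (p-1) crossings.
  Crossings = p^2 * c(K) + (p-1)*|q|
Step 2: = 4^2 * 16 + (4-1)*17
Step 3: = 16*16 + 3*17
Step 4: = 256 + 51 = 307

307


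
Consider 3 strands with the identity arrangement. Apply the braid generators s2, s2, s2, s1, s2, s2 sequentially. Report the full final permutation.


Starting with identity [1, 2, 3].
Apply generators in sequence:
  After s2: [1, 3, 2]
  After s2: [1, 2, 3]
  After s2: [1, 3, 2]
  After s1: [3, 1, 2]
  After s2: [3, 2, 1]
  After s2: [3, 1, 2]
Final permutation: [3, 1, 2]

[3, 1, 2]


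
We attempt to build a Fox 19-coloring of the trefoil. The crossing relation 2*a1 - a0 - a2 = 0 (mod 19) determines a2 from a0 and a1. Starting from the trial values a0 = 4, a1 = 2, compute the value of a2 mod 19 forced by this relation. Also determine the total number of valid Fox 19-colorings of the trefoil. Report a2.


Step 1: Apply the given crossing relation 2*a1 - a0 - a2 = 0 (mod 19).
  a2 = 2*a1 - a0 mod 19
  a2 = 2*2 - 4 mod 19
  a2 = 4 - 4 mod 19
  a2 = 0 mod 19 = 0
Step 2: The trefoil has determinant 3.
  Number of Fox p-colorings (p prime) is p^2 if p = 3, else p.
  Since 19 does not divide 3, only trivial (constant) colorings exist.
  (So the trial a0 = 4, a1 = 2 with a0 != a1 does NOT extend to a valid coloring of the whole trefoil: the other two crossing relations require 3*(a1 - a0) = 0 (mod 19), which fails.)
  Total colorings = 19
Step 3: a2 = 0, total Fox 19-colorings = 19

0


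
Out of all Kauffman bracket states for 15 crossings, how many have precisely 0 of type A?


We choose which 0 of 15 crossings get A-smoothings.
C(15, 0) = 15! / (0! * 15!)
= 1

1


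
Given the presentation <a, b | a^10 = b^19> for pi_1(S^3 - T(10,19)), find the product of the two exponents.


The relation is a^10 = b^19.
Product of exponents = 10 * 19
= 190

190


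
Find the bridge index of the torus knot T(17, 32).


The bridge number of T(p,q) is min(p,q).
min(17, 32) = 17

17


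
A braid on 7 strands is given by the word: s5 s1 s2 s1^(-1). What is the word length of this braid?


The word length counts the number of generators (including inverses).
Listing each generator: s5, s1, s2, s1^(-1)
There are 4 generators in this braid word.

4


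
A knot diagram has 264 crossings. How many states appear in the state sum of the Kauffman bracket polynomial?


Each crossing contributes 2 choices (A-smoothing or B-smoothing).
Total states = 2^264 = 29642774844752946028434172162224104410437116074403984394101141506025761187823616

29642774844752946028434172162224104410437116074403984394101141506025761187823616


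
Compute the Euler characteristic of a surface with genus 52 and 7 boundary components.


chi = 2 - 2g - b
= 2 - 2*52 - 7
= 2 - 104 - 7 = -109

-109


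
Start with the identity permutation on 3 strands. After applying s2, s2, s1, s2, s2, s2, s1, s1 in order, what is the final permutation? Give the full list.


Starting with identity [1, 2, 3].
Apply generators in sequence:
  After s2: [1, 3, 2]
  After s2: [1, 2, 3]
  After s1: [2, 1, 3]
  After s2: [2, 3, 1]
  After s2: [2, 1, 3]
  After s2: [2, 3, 1]
  After s1: [3, 2, 1]
  After s1: [2, 3, 1]
Final permutation: [2, 3, 1]

[2, 3, 1]


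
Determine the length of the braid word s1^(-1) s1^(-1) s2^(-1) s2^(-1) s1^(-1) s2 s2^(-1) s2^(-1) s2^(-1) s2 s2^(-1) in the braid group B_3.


The word length counts the number of generators (including inverses).
Listing each generator: s1^(-1), s1^(-1), s2^(-1), s2^(-1), s1^(-1), s2, s2^(-1), s2^(-1), s2^(-1), s2, s2^(-1)
There are 11 generators in this braid word.

11


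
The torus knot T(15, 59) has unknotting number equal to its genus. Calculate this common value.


For a torus knot T(p,q), both the unknotting number and genus equal (p-1)(q-1)/2.
= (15-1)(59-1)/2
= 14*58/2
= 812/2 = 406

406


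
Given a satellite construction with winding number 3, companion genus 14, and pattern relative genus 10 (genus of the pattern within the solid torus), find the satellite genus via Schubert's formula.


Schubert: g(satellite) = g_rel(pattern) + |winding| * g(companion),
where g_rel(pattern) is the genus of the pattern relative to the solid torus.
= 10 + 3 * 14
= 10 + 42 = 52

52


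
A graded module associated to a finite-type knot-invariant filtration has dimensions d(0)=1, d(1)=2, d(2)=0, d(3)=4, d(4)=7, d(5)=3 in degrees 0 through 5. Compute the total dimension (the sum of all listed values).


Total dimension = d(0) + d(1) + ... + d(5)
= 1 + 2 + 0 + 4 + 7 + 3
= 17

17


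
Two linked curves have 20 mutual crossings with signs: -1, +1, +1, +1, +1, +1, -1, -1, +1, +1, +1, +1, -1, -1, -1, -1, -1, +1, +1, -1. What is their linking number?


Step 1: Count positive crossings: 11
Step 2: Count negative crossings: 9
Step 3: Sum of signs = 11 - 9 = 2
Step 4: Linking number = sum/2 = 2/2 = 1

1


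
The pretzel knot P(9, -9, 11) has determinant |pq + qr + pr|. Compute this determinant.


Step 1: Compute pq + qr + pr.
pq = 9*(-9) = -81
qr = (-9)*11 = -99
pr = 9*11 = 99
pq + qr + pr = -81 + (-99) + 99 = -81
Step 2: Take absolute value.
det(P(9,-9,11)) = |-81| = 81

81


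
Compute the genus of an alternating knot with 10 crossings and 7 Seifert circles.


For alternating knots, g = (c - s + 1)/2.
= (10 - 7 + 1)/2
= 4/2 = 2

2


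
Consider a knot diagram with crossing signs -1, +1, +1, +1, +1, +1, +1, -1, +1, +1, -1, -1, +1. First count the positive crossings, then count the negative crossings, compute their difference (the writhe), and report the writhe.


Step 1: Count positive crossings (+1).
Positive crossings: 9
Step 2: Count negative crossings (-1).
Negative crossings: 4
Step 3: Writhe = (positive) - (negative)
w = 9 - 4 = 5
Step 4: |w| = 5, and w is positive

5


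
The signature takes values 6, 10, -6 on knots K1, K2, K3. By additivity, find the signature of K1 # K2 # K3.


The signature is additive under connected sum.
signature(K1 # K2 # K3) = (6) + (10) + (-6)
= 10

10


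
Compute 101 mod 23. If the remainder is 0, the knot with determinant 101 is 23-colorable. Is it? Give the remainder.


Step 1: A knot is p-colorable if and only if p divides its determinant.
Step 2: Compute 101 mod 23.
101 = 4 * 23 + 9
Step 3: 101 mod 23 = 9
Step 4: The knot is 23-colorable: no

9


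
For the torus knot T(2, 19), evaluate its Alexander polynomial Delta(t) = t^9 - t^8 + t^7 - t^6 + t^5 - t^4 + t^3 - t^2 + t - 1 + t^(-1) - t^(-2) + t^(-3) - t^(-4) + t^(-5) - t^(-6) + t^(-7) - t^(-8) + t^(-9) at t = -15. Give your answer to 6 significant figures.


Substituting t = -15 into Delta(t) = t^9 - t^8 + t^7 - t^6 + t^5 - t^4 + t^3 - t^2 + t - 1 + t^(-1) - t^(-2) + t^(-3) - t^(-4) + t^(-5) - t^(-6) + t^(-7) - t^(-8) + t^(-9):
Term values: (-38443359375) + (-2562890625) + (-170859375) + (-11390625) + (-759375) + (-50625) + (-3375) + (-225) + (-15) + (-1) + (-0.0666667) + (-0.00444444) + (-0.000296296) + (-1.97531e-05) + (-1.31687e-06) + (-8.77915e-08) + (-5.85277e-09) + (-3.90184e-10) + (-2.60123e-11)
Sum = -4.118931362e+10
Rounded to 6 significant figures: -4.11893e+10

-4.11893e+10


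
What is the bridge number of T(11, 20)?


The bridge number of T(p,q) is min(p,q).
min(11, 20) = 11

11


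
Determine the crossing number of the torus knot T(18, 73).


For a torus knot T(p, q) with gcd(p,q)=1,
the crossing number is min(p*(q-1), q*(p-1)).
p*(q-1) = 18*72 = 1296
q*(p-1) = 73*17 = 1241
min(1296, 1241) = 1241

1241


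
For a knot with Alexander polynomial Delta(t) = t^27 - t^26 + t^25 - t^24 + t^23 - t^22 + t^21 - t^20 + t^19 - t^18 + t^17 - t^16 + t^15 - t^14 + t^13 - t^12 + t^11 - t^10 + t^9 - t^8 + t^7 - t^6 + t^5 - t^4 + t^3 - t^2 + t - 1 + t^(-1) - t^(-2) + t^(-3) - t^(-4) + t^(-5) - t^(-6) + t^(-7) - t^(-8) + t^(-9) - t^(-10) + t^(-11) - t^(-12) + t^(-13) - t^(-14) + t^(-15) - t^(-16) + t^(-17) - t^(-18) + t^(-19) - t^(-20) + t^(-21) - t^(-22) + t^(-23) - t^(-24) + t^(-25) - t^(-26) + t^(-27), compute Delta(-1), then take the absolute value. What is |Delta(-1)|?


Step 1: The polynomial has 55 terms with alternating signs, exponents from 27 down to -27.
Step 2: Substitute t = -1. The i-th term has coefficient (-1)^i and exponent (m-i),
  so its value is (-1)^i * (-1)^(m-i) = (-1)^m = -1 for every i.
Step 3: All 55 terms equal -1, so Delta(-1) = 55 * (-1) = -55
Step 4: |Delta(-1)| = 55

55


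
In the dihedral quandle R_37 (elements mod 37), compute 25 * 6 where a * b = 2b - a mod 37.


25 * 6 = 2*6 - 25 mod 37
= 12 - 25 mod 37
= -13 mod 37 = 24

24


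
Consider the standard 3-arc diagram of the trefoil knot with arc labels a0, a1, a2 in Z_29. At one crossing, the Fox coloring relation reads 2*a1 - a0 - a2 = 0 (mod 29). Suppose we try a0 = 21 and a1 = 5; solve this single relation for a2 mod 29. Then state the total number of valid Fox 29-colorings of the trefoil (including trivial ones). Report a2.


Step 1: Apply the given crossing relation 2*a1 - a0 - a2 = 0 (mod 29).
  a2 = 2*a1 - a0 mod 29
  a2 = 2*5 - 21 mod 29
  a2 = 10 - 21 mod 29
  a2 = -11 mod 29 = 18
Step 2: The trefoil has determinant 3.
  Number of Fox p-colorings (p prime) is p^2 if p = 3, else p.
  Since 29 does not divide 3, only trivial (constant) colorings exist.
  (So the trial a0 = 21, a1 = 5 with a0 != a1 does NOT extend to a valid coloring of the whole trefoil: the other two crossing relations require 3*(a1 - a0) = 0 (mod 29), which fails.)
  Total colorings = 29
Step 3: a2 = 18, total Fox 29-colorings = 29

18


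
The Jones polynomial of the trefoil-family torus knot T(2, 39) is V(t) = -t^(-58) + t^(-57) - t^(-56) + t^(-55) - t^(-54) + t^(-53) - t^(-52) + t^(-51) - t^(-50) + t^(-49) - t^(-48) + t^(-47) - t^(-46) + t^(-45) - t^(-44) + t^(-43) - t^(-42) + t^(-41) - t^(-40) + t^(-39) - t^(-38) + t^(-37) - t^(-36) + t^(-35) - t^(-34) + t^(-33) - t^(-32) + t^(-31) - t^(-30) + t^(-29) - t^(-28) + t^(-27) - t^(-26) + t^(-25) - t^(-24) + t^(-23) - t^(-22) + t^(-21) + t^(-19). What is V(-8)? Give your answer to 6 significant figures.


Substituting t = -8 into V(t) = -t^(-58) + t^(-57) - t^(-56) + t^(-55) - t^(-54) + t^(-53) - t^(-52) + t^(-51) - t^(-50) + t^(-49) - t^(-48) + t^(-47) - t^(-46) + t^(-45) - t^(-44) + t^(-43) - t^(-42) + t^(-41) - t^(-40) + t^(-39) - t^(-38) + t^(-37) - t^(-36) + t^(-35) - t^(-34) + t^(-33) - t^(-32) + t^(-31) - t^(-30) + t^(-29) - t^(-28) + t^(-27) - t^(-26) + t^(-25) - t^(-24) + t^(-23) - t^(-22) + t^(-21) + t^(-19):
  (-)t^(-58) = -4.17619e-53
  (+)t^(-57) = -3.34096e-52
  (-)t^(-56) = -2.67276e-51
  (+)t^(-55) = -2.13821e-50
  (-)t^(-54) = -1.71057e-49
  (+)t^(-53) = -1.36846e-48
  (-)t^(-52) = -1.09476e-47
  (+)t^(-51) = -8.75812e-47
  (-)t^(-50) = -7.00649e-46
  (+)t^(-49) = -5.60519e-45
  (-)t^(-48) = -4.48416e-44
  (+)t^(-47) = -3.58732e-43
  (-)t^(-46) = -2.86986e-42
  (+)t^(-45) = -2.29589e-41
  (-)t^(-44) = -1.83671e-40
  (+)t^(-43) = -1.46937e-39
  (-)t^(-42) = -1.17549e-38
  (+)t^(-41) = -9.40395e-38
  (-)t^(-40) = -7.52316e-37
  (+)t^(-39) = -6.01853e-36
  (-)t^(-38) = -4.81482e-35
  (+)t^(-37) = -3.85186e-34
  (-)t^(-36) = -3.08149e-33
  (+)t^(-35) = -2.46519e-32
  (-)t^(-34) = -1.97215e-31
  (+)t^(-33) = -1.57772e-30
  (-)t^(-32) = -1.26218e-29
  (+)t^(-31) = -1.00974e-28
  (-)t^(-30) = -8.07794e-28
  (+)t^(-29) = -6.46235e-27
  (-)t^(-28) = -5.16988e-26
  (+)t^(-27) = -4.1359e-25
  (-)t^(-26) = -3.30872e-24
  (+)t^(-25) = -2.64698e-23
  (-)t^(-24) = -2.11758e-22
  (+)t^(-23) = -1.69407e-21
  (-)t^(-22) = -1.35525e-20
  (+)t^(-21) = -1.0842e-19
  (+)t^(-19) = -6.93889e-18
Sum = (-4.17619e-53) + (-3.34096e-52) + (-2.67276e-51) + (-2.13821e-50) + (-1.71057e-49) + (-1.36846e-48) + (-1.09476e-47) + (-8.75812e-47) + (-7.00649e-46) + (-5.60519e-45) + (-4.48416e-44) + (-3.58732e-43) + (-2.86986e-42) + (-2.29589e-41) + (-1.83671e-40) + (-1.46937e-39) + (-1.17549e-38) + (-9.40395e-38) + (-7.52316e-37) + (-6.01853e-36) + (-4.81482e-35) + (-3.85186e-34) + (-3.08149e-33) + (-2.46519e-32) + (-1.97215e-31) + (-1.57772e-30) + (-1.26218e-29) + (-1.00974e-28) + (-8.07794e-28) + (-6.46235e-27) + (-5.16988e-26) + (-4.1359e-25) + (-3.30872e-24) + (-2.64698e-23) + (-2.11758e-22) + (-1.69407e-21) + (-1.35525e-20) + (-1.0842e-19) + (-6.93889e-18)
= -7.062802724e-18
Rounded to 6 significant figures: -7.0628e-18

-7.0628e-18


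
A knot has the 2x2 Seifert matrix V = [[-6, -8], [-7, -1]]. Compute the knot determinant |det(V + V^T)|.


Step 1: Form V + V^T where V = [[-6, -8], [-7, -1]]
  V^T = [[-6, -7], [-8, -1]]
  V + V^T = [[-12, -15], [-15, -2]]
Step 2: det(V + V^T) = (-12)*(-2) - (-15)*(-15)
  = 24 - 225 = -201
Step 3: Knot determinant = |det(V + V^T)| = |-201| = 201

201
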